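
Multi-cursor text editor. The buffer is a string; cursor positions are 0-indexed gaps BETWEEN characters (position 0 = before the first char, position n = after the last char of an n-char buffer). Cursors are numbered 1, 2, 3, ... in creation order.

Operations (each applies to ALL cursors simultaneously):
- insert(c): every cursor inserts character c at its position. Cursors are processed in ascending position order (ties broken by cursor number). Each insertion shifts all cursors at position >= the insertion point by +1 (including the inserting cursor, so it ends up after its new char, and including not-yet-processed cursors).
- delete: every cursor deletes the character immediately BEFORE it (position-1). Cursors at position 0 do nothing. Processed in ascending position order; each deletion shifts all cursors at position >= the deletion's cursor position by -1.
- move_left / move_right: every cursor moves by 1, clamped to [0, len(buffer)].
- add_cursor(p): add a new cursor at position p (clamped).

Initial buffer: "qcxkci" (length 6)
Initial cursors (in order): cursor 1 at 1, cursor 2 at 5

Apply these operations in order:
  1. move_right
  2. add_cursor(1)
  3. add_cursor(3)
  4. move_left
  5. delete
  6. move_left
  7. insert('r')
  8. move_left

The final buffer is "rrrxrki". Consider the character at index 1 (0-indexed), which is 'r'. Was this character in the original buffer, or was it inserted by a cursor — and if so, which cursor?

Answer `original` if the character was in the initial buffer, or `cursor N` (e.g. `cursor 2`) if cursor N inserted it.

After op 1 (move_right): buffer="qcxkci" (len 6), cursors c1@2 c2@6, authorship ......
After op 2 (add_cursor(1)): buffer="qcxkci" (len 6), cursors c3@1 c1@2 c2@6, authorship ......
After op 3 (add_cursor(3)): buffer="qcxkci" (len 6), cursors c3@1 c1@2 c4@3 c2@6, authorship ......
After op 4 (move_left): buffer="qcxkci" (len 6), cursors c3@0 c1@1 c4@2 c2@5, authorship ......
After op 5 (delete): buffer="xki" (len 3), cursors c1@0 c3@0 c4@0 c2@2, authorship ...
After op 6 (move_left): buffer="xki" (len 3), cursors c1@0 c3@0 c4@0 c2@1, authorship ...
After op 7 (insert('r')): buffer="rrrxrki" (len 7), cursors c1@3 c3@3 c4@3 c2@5, authorship 134.2..
After op 8 (move_left): buffer="rrrxrki" (len 7), cursors c1@2 c3@2 c4@2 c2@4, authorship 134.2..
Authorship (.=original, N=cursor N): 1 3 4 . 2 . .
Index 1: author = 3

Answer: cursor 3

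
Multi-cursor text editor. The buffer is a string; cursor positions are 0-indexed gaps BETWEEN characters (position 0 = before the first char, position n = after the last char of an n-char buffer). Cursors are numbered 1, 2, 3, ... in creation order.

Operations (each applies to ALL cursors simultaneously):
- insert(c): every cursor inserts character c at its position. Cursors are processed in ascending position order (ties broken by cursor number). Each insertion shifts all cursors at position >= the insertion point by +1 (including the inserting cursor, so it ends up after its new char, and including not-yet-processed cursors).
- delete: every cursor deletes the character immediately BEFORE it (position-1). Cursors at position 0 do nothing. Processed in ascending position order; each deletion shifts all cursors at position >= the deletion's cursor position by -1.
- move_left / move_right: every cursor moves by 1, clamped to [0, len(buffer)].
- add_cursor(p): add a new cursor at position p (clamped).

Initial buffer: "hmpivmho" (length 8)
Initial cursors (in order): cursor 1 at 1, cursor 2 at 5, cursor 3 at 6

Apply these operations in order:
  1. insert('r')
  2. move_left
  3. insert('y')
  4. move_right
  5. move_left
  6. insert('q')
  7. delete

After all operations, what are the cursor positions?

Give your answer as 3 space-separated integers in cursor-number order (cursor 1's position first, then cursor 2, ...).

Answer: 2 8 11

Derivation:
After op 1 (insert('r')): buffer="hrmpivrmrho" (len 11), cursors c1@2 c2@7 c3@9, authorship .1....2.3..
After op 2 (move_left): buffer="hrmpivrmrho" (len 11), cursors c1@1 c2@6 c3@8, authorship .1....2.3..
After op 3 (insert('y')): buffer="hyrmpivyrmyrho" (len 14), cursors c1@2 c2@8 c3@11, authorship .11....22.33..
After op 4 (move_right): buffer="hyrmpivyrmyrho" (len 14), cursors c1@3 c2@9 c3@12, authorship .11....22.33..
After op 5 (move_left): buffer="hyrmpivyrmyrho" (len 14), cursors c1@2 c2@8 c3@11, authorship .11....22.33..
After op 6 (insert('q')): buffer="hyqrmpivyqrmyqrho" (len 17), cursors c1@3 c2@10 c3@14, authorship .111....222.333..
After op 7 (delete): buffer="hyrmpivyrmyrho" (len 14), cursors c1@2 c2@8 c3@11, authorship .11....22.33..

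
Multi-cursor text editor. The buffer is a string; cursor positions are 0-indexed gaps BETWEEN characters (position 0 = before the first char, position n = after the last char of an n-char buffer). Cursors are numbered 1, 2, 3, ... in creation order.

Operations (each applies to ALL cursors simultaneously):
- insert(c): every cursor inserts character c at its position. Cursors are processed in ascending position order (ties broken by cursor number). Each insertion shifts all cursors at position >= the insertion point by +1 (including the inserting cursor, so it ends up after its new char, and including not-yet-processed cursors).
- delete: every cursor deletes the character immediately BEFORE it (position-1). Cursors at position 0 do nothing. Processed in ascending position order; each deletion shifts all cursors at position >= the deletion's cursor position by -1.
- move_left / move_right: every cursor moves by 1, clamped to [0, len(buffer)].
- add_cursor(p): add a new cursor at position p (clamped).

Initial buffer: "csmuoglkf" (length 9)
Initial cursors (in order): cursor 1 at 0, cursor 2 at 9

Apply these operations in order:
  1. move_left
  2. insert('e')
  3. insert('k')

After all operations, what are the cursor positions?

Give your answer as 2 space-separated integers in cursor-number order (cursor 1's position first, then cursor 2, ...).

After op 1 (move_left): buffer="csmuoglkf" (len 9), cursors c1@0 c2@8, authorship .........
After op 2 (insert('e')): buffer="ecsmuoglkef" (len 11), cursors c1@1 c2@10, authorship 1........2.
After op 3 (insert('k')): buffer="ekcsmuoglkekf" (len 13), cursors c1@2 c2@12, authorship 11........22.

Answer: 2 12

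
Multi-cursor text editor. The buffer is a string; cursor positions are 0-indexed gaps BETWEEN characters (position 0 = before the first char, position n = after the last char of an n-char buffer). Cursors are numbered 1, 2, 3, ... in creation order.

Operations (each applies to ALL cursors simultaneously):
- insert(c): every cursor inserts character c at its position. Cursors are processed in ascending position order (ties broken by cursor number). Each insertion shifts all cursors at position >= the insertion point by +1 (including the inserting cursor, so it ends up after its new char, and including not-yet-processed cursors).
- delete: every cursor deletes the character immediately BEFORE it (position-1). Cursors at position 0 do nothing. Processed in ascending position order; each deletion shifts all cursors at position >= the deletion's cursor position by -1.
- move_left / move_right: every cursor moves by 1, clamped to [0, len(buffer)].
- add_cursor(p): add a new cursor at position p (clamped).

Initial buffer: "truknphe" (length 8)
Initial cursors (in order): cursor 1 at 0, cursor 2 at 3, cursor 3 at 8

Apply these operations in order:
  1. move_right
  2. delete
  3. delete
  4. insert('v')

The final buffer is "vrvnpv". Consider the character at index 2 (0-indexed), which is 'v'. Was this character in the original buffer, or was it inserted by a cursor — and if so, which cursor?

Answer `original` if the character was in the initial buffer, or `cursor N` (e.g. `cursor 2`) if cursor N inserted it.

After op 1 (move_right): buffer="truknphe" (len 8), cursors c1@1 c2@4 c3@8, authorship ........
After op 2 (delete): buffer="runph" (len 5), cursors c1@0 c2@2 c3@5, authorship .....
After op 3 (delete): buffer="rnp" (len 3), cursors c1@0 c2@1 c3@3, authorship ...
After op 4 (insert('v')): buffer="vrvnpv" (len 6), cursors c1@1 c2@3 c3@6, authorship 1.2..3
Authorship (.=original, N=cursor N): 1 . 2 . . 3
Index 2: author = 2

Answer: cursor 2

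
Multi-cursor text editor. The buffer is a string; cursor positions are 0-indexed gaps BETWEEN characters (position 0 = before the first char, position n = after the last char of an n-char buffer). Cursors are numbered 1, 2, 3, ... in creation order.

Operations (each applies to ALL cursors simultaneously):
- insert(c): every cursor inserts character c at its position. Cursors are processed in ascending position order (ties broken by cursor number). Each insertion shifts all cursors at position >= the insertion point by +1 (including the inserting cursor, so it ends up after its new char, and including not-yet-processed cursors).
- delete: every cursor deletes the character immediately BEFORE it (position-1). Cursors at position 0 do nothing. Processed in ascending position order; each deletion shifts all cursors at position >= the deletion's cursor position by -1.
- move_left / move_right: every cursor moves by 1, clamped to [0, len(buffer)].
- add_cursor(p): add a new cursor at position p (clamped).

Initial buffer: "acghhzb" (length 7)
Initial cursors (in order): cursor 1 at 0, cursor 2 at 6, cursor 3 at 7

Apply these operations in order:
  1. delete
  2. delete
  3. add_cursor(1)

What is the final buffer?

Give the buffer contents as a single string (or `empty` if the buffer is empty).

Answer: acg

Derivation:
After op 1 (delete): buffer="acghh" (len 5), cursors c1@0 c2@5 c3@5, authorship .....
After op 2 (delete): buffer="acg" (len 3), cursors c1@0 c2@3 c3@3, authorship ...
After op 3 (add_cursor(1)): buffer="acg" (len 3), cursors c1@0 c4@1 c2@3 c3@3, authorship ...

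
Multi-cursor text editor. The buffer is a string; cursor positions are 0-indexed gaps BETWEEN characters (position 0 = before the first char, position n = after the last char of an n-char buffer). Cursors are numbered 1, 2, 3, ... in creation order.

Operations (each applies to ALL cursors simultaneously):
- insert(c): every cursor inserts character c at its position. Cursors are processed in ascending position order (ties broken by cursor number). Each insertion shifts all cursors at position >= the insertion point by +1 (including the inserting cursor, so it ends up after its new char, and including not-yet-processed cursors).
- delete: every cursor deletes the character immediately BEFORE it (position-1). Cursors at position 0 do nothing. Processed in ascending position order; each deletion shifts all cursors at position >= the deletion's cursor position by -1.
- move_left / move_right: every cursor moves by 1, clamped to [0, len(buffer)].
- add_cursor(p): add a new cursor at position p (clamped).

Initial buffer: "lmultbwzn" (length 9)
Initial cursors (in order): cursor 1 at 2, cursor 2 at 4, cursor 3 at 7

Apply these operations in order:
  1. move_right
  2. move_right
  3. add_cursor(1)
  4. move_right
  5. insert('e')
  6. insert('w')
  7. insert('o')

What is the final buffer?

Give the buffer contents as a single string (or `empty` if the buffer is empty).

Answer: lmewoultewobwewoznewo

Derivation:
After op 1 (move_right): buffer="lmultbwzn" (len 9), cursors c1@3 c2@5 c3@8, authorship .........
After op 2 (move_right): buffer="lmultbwzn" (len 9), cursors c1@4 c2@6 c3@9, authorship .........
After op 3 (add_cursor(1)): buffer="lmultbwzn" (len 9), cursors c4@1 c1@4 c2@6 c3@9, authorship .........
After op 4 (move_right): buffer="lmultbwzn" (len 9), cursors c4@2 c1@5 c2@7 c3@9, authorship .........
After op 5 (insert('e')): buffer="lmeultebwezne" (len 13), cursors c4@3 c1@7 c2@10 c3@13, authorship ..4...1..2..3
After op 6 (insert('w')): buffer="lmewultewbwewznew" (len 17), cursors c4@4 c1@9 c2@13 c3@17, authorship ..44...11..22..33
After op 7 (insert('o')): buffer="lmewoultewobwewoznewo" (len 21), cursors c4@5 c1@11 c2@16 c3@21, authorship ..444...111..222..333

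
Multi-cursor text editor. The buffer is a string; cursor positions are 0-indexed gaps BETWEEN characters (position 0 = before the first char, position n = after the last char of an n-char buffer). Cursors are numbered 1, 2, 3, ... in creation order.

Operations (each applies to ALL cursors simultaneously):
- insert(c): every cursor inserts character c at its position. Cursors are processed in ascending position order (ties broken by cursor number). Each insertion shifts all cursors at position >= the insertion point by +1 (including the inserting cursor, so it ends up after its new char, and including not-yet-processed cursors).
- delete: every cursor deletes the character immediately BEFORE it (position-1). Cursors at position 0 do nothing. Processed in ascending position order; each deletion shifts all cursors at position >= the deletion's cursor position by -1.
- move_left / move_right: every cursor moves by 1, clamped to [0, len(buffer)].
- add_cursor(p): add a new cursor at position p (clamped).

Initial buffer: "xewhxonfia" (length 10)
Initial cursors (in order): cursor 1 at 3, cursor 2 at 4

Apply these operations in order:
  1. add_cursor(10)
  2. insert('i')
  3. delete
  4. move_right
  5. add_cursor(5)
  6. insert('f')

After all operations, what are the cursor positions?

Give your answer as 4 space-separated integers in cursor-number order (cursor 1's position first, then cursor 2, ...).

Answer: 5 8 14 8

Derivation:
After op 1 (add_cursor(10)): buffer="xewhxonfia" (len 10), cursors c1@3 c2@4 c3@10, authorship ..........
After op 2 (insert('i')): buffer="xewihixonfiai" (len 13), cursors c1@4 c2@6 c3@13, authorship ...1.2......3
After op 3 (delete): buffer="xewhxonfia" (len 10), cursors c1@3 c2@4 c3@10, authorship ..........
After op 4 (move_right): buffer="xewhxonfia" (len 10), cursors c1@4 c2@5 c3@10, authorship ..........
After op 5 (add_cursor(5)): buffer="xewhxonfia" (len 10), cursors c1@4 c2@5 c4@5 c3@10, authorship ..........
After op 6 (insert('f')): buffer="xewhfxffonfiaf" (len 14), cursors c1@5 c2@8 c4@8 c3@14, authorship ....1.24.....3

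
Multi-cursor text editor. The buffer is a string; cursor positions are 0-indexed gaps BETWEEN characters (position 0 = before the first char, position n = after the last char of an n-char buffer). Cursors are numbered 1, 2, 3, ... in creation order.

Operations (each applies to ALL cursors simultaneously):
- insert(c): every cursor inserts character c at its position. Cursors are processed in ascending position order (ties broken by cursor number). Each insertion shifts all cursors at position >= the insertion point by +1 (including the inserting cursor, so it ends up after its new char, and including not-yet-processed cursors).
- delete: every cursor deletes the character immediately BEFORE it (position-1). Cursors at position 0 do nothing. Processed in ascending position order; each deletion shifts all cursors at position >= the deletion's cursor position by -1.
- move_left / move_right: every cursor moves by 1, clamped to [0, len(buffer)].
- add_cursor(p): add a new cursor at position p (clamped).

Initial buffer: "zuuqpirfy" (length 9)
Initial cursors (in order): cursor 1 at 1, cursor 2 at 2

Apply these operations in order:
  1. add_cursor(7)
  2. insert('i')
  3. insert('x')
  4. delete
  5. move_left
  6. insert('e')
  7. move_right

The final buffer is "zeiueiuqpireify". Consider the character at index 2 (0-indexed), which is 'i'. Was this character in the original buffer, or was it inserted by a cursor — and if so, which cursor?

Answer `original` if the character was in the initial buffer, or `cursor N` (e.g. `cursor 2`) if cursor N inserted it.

After op 1 (add_cursor(7)): buffer="zuuqpirfy" (len 9), cursors c1@1 c2@2 c3@7, authorship .........
After op 2 (insert('i')): buffer="ziuiuqpirify" (len 12), cursors c1@2 c2@4 c3@10, authorship .1.2.....3..
After op 3 (insert('x')): buffer="zixuixuqpirixfy" (len 15), cursors c1@3 c2@6 c3@13, authorship .11.22.....33..
After op 4 (delete): buffer="ziuiuqpirify" (len 12), cursors c1@2 c2@4 c3@10, authorship .1.2.....3..
After op 5 (move_left): buffer="ziuiuqpirify" (len 12), cursors c1@1 c2@3 c3@9, authorship .1.2.....3..
After op 6 (insert('e')): buffer="zeiueiuqpireify" (len 15), cursors c1@2 c2@5 c3@12, authorship .11.22.....33..
After op 7 (move_right): buffer="zeiueiuqpireify" (len 15), cursors c1@3 c2@6 c3@13, authorship .11.22.....33..
Authorship (.=original, N=cursor N): . 1 1 . 2 2 . . . . . 3 3 . .
Index 2: author = 1

Answer: cursor 1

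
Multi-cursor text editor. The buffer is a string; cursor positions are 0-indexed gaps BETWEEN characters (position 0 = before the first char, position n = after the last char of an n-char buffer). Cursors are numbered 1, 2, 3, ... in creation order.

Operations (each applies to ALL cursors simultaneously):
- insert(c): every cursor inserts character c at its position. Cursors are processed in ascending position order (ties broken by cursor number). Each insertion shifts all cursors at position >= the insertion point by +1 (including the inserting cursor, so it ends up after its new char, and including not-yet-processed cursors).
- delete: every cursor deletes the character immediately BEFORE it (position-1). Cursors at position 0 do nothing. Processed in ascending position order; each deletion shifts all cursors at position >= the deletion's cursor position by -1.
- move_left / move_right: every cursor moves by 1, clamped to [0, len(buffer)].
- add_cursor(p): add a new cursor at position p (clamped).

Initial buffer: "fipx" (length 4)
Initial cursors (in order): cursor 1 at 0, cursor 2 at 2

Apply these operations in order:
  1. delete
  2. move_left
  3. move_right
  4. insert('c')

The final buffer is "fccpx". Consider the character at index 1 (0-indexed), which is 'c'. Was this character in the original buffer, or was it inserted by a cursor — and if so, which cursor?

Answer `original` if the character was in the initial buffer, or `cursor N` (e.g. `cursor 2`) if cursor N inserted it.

After op 1 (delete): buffer="fpx" (len 3), cursors c1@0 c2@1, authorship ...
After op 2 (move_left): buffer="fpx" (len 3), cursors c1@0 c2@0, authorship ...
After op 3 (move_right): buffer="fpx" (len 3), cursors c1@1 c2@1, authorship ...
After op 4 (insert('c')): buffer="fccpx" (len 5), cursors c1@3 c2@3, authorship .12..
Authorship (.=original, N=cursor N): . 1 2 . .
Index 1: author = 1

Answer: cursor 1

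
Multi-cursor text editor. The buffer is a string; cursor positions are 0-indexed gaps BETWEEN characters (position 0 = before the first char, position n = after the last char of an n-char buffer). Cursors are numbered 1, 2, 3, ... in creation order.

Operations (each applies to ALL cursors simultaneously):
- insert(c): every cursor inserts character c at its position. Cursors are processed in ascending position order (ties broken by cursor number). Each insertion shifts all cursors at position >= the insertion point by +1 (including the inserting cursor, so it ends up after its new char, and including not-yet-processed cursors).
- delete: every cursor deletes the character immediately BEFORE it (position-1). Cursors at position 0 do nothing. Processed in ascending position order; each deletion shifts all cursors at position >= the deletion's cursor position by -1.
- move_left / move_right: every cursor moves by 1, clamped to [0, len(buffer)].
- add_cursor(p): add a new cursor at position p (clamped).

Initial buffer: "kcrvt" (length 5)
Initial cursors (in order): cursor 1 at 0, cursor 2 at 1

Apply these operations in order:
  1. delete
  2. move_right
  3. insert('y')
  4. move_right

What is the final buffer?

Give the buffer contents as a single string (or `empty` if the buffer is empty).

Answer: cyyrvt

Derivation:
After op 1 (delete): buffer="crvt" (len 4), cursors c1@0 c2@0, authorship ....
After op 2 (move_right): buffer="crvt" (len 4), cursors c1@1 c2@1, authorship ....
After op 3 (insert('y')): buffer="cyyrvt" (len 6), cursors c1@3 c2@3, authorship .12...
After op 4 (move_right): buffer="cyyrvt" (len 6), cursors c1@4 c2@4, authorship .12...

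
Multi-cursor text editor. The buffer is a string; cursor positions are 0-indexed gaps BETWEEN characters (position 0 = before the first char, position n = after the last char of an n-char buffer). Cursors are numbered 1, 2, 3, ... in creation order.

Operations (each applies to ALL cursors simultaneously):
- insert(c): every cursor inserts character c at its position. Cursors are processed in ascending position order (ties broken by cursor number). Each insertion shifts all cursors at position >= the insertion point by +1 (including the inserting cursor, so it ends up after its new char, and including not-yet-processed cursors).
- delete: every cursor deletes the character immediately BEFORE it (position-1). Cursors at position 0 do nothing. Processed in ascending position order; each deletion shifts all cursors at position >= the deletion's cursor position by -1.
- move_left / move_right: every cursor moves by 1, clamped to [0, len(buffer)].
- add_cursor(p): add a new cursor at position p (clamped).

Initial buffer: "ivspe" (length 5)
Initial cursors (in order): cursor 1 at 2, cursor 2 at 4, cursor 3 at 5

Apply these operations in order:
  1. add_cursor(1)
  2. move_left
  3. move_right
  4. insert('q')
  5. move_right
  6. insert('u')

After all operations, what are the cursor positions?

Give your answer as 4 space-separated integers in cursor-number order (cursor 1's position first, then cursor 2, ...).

After op 1 (add_cursor(1)): buffer="ivspe" (len 5), cursors c4@1 c1@2 c2@4 c3@5, authorship .....
After op 2 (move_left): buffer="ivspe" (len 5), cursors c4@0 c1@1 c2@3 c3@4, authorship .....
After op 3 (move_right): buffer="ivspe" (len 5), cursors c4@1 c1@2 c2@4 c3@5, authorship .....
After op 4 (insert('q')): buffer="iqvqspqeq" (len 9), cursors c4@2 c1@4 c2@7 c3@9, authorship .4.1..2.3
After op 5 (move_right): buffer="iqvqspqeq" (len 9), cursors c4@3 c1@5 c2@8 c3@9, authorship .4.1..2.3
After op 6 (insert('u')): buffer="iqvuqsupqeuqu" (len 13), cursors c4@4 c1@7 c2@11 c3@13, authorship .4.41.1.2.233

Answer: 7 11 13 4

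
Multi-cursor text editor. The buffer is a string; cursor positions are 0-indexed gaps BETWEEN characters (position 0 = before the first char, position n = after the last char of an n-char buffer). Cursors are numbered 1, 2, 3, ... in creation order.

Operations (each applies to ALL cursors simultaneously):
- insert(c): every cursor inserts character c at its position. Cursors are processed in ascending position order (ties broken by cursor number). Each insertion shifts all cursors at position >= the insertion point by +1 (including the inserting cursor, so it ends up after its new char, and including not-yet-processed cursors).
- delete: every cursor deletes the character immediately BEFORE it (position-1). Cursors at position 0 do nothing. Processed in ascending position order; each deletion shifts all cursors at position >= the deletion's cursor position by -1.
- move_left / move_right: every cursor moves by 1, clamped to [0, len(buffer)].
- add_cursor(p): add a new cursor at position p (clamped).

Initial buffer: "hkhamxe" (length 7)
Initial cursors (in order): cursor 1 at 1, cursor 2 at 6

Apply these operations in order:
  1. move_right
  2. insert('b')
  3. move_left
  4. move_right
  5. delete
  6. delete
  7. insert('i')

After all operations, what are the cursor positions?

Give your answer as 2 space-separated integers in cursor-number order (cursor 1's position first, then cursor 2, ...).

Answer: 2 7

Derivation:
After op 1 (move_right): buffer="hkhamxe" (len 7), cursors c1@2 c2@7, authorship .......
After op 2 (insert('b')): buffer="hkbhamxeb" (len 9), cursors c1@3 c2@9, authorship ..1.....2
After op 3 (move_left): buffer="hkbhamxeb" (len 9), cursors c1@2 c2@8, authorship ..1.....2
After op 4 (move_right): buffer="hkbhamxeb" (len 9), cursors c1@3 c2@9, authorship ..1.....2
After op 5 (delete): buffer="hkhamxe" (len 7), cursors c1@2 c2@7, authorship .......
After op 6 (delete): buffer="hhamx" (len 5), cursors c1@1 c2@5, authorship .....
After op 7 (insert('i')): buffer="hihamxi" (len 7), cursors c1@2 c2@7, authorship .1....2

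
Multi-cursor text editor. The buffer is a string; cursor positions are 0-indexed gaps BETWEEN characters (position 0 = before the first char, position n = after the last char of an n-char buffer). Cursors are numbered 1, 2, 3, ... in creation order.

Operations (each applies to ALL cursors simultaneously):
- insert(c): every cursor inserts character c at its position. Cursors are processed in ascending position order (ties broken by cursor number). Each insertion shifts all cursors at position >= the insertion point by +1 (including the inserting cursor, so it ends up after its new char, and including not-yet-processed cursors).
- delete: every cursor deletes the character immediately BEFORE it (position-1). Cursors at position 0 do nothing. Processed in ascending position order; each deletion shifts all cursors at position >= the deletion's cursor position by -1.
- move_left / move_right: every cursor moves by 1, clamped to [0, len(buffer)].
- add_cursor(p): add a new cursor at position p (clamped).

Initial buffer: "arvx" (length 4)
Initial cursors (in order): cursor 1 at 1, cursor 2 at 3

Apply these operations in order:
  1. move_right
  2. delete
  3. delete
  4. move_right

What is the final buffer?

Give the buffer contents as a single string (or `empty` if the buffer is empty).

After op 1 (move_right): buffer="arvx" (len 4), cursors c1@2 c2@4, authorship ....
After op 2 (delete): buffer="av" (len 2), cursors c1@1 c2@2, authorship ..
After op 3 (delete): buffer="" (len 0), cursors c1@0 c2@0, authorship 
After op 4 (move_right): buffer="" (len 0), cursors c1@0 c2@0, authorship 

Answer: empty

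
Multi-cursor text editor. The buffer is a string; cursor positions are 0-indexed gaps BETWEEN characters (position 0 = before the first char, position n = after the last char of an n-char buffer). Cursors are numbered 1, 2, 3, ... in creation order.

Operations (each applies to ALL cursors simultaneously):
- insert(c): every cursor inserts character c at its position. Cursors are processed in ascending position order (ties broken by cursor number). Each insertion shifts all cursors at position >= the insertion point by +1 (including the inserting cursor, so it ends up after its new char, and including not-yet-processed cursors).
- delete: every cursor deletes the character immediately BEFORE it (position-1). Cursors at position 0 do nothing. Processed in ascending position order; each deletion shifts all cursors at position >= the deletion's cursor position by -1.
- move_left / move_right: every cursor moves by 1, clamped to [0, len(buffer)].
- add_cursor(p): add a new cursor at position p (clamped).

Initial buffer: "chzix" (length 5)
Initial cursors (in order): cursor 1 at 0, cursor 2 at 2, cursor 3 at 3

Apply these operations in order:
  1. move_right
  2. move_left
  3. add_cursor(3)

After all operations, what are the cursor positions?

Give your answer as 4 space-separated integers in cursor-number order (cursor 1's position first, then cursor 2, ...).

After op 1 (move_right): buffer="chzix" (len 5), cursors c1@1 c2@3 c3@4, authorship .....
After op 2 (move_left): buffer="chzix" (len 5), cursors c1@0 c2@2 c3@3, authorship .....
After op 3 (add_cursor(3)): buffer="chzix" (len 5), cursors c1@0 c2@2 c3@3 c4@3, authorship .....

Answer: 0 2 3 3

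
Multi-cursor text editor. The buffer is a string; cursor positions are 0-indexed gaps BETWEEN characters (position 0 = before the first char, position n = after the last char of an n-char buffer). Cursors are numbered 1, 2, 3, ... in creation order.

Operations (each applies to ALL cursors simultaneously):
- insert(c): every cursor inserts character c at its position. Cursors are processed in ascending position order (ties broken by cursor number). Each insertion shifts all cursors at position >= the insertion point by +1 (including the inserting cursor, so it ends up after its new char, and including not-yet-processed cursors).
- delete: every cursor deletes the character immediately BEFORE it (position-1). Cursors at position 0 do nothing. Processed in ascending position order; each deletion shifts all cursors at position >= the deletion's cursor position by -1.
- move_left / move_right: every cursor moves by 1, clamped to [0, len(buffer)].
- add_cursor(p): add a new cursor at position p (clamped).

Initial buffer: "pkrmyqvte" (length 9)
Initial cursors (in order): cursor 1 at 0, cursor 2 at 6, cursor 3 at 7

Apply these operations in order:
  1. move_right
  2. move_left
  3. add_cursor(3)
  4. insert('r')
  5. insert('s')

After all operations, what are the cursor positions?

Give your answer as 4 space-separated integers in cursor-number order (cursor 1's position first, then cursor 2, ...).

Answer: 2 12 15 7

Derivation:
After op 1 (move_right): buffer="pkrmyqvte" (len 9), cursors c1@1 c2@7 c3@8, authorship .........
After op 2 (move_left): buffer="pkrmyqvte" (len 9), cursors c1@0 c2@6 c3@7, authorship .........
After op 3 (add_cursor(3)): buffer="pkrmyqvte" (len 9), cursors c1@0 c4@3 c2@6 c3@7, authorship .........
After op 4 (insert('r')): buffer="rpkrrmyqrvrte" (len 13), cursors c1@1 c4@5 c2@9 c3@11, authorship 1...4...2.3..
After op 5 (insert('s')): buffer="rspkrrsmyqrsvrste" (len 17), cursors c1@2 c4@7 c2@12 c3@15, authorship 11...44...22.33..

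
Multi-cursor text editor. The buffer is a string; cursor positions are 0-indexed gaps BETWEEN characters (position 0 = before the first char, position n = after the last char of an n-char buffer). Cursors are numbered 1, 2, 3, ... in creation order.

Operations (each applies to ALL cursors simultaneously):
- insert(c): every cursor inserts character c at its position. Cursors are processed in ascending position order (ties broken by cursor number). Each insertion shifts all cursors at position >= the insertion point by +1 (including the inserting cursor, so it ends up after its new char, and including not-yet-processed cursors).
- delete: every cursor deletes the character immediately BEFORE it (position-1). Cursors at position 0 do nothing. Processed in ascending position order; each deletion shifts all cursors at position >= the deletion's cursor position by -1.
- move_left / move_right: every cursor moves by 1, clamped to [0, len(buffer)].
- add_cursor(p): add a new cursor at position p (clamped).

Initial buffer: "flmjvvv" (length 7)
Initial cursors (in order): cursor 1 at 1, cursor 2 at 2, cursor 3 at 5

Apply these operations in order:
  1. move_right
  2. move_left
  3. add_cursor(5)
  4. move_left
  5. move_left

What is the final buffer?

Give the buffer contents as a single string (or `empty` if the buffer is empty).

After op 1 (move_right): buffer="flmjvvv" (len 7), cursors c1@2 c2@3 c3@6, authorship .......
After op 2 (move_left): buffer="flmjvvv" (len 7), cursors c1@1 c2@2 c3@5, authorship .......
After op 3 (add_cursor(5)): buffer="flmjvvv" (len 7), cursors c1@1 c2@2 c3@5 c4@5, authorship .......
After op 4 (move_left): buffer="flmjvvv" (len 7), cursors c1@0 c2@1 c3@4 c4@4, authorship .......
After op 5 (move_left): buffer="flmjvvv" (len 7), cursors c1@0 c2@0 c3@3 c4@3, authorship .......

Answer: flmjvvv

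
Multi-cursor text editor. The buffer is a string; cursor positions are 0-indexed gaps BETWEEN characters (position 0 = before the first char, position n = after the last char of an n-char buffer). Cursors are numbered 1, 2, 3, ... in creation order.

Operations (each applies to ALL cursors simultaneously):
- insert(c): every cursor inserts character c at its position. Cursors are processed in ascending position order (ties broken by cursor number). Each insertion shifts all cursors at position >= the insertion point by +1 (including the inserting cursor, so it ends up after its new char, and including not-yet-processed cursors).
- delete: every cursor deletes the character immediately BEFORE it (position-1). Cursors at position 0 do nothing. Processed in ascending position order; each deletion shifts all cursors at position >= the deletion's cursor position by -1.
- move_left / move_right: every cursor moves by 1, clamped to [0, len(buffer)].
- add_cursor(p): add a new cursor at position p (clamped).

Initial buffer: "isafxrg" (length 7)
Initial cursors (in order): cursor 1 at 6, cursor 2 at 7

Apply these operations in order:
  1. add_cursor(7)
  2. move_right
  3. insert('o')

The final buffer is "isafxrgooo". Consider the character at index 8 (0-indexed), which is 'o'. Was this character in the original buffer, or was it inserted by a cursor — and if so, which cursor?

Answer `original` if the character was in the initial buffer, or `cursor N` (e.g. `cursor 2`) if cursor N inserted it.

Answer: cursor 2

Derivation:
After op 1 (add_cursor(7)): buffer="isafxrg" (len 7), cursors c1@6 c2@7 c3@7, authorship .......
After op 2 (move_right): buffer="isafxrg" (len 7), cursors c1@7 c2@7 c3@7, authorship .......
After op 3 (insert('o')): buffer="isafxrgooo" (len 10), cursors c1@10 c2@10 c3@10, authorship .......123
Authorship (.=original, N=cursor N): . . . . . . . 1 2 3
Index 8: author = 2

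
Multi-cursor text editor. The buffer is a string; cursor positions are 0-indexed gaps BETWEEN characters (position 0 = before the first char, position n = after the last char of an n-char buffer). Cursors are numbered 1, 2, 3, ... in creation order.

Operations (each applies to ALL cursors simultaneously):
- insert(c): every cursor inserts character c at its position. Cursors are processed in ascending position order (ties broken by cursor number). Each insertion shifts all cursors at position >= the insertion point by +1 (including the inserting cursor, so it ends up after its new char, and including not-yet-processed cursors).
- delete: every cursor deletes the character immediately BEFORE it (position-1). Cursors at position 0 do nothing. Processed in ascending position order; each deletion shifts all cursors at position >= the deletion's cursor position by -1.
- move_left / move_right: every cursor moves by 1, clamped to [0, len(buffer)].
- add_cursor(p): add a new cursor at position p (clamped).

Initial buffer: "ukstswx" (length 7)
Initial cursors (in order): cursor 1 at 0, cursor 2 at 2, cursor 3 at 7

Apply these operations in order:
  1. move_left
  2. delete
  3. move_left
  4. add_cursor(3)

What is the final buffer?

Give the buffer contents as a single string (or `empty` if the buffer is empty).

Answer: kstsx

Derivation:
After op 1 (move_left): buffer="ukstswx" (len 7), cursors c1@0 c2@1 c3@6, authorship .......
After op 2 (delete): buffer="kstsx" (len 5), cursors c1@0 c2@0 c3@4, authorship .....
After op 3 (move_left): buffer="kstsx" (len 5), cursors c1@0 c2@0 c3@3, authorship .....
After op 4 (add_cursor(3)): buffer="kstsx" (len 5), cursors c1@0 c2@0 c3@3 c4@3, authorship .....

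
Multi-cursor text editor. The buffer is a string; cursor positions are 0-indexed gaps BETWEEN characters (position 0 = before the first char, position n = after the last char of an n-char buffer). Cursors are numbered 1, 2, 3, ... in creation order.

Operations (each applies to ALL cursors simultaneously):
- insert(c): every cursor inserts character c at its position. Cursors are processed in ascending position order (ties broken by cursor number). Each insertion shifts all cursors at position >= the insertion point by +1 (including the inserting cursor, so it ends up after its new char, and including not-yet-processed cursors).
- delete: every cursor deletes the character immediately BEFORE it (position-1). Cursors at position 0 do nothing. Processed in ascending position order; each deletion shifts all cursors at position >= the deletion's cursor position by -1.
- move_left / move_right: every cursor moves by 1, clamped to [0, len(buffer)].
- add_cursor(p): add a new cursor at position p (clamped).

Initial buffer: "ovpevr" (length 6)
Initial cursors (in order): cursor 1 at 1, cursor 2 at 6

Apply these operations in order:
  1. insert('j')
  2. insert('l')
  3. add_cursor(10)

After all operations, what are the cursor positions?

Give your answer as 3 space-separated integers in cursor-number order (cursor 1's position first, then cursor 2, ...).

After op 1 (insert('j')): buffer="ojvpevrj" (len 8), cursors c1@2 c2@8, authorship .1.....2
After op 2 (insert('l')): buffer="ojlvpevrjl" (len 10), cursors c1@3 c2@10, authorship .11.....22
After op 3 (add_cursor(10)): buffer="ojlvpevrjl" (len 10), cursors c1@3 c2@10 c3@10, authorship .11.....22

Answer: 3 10 10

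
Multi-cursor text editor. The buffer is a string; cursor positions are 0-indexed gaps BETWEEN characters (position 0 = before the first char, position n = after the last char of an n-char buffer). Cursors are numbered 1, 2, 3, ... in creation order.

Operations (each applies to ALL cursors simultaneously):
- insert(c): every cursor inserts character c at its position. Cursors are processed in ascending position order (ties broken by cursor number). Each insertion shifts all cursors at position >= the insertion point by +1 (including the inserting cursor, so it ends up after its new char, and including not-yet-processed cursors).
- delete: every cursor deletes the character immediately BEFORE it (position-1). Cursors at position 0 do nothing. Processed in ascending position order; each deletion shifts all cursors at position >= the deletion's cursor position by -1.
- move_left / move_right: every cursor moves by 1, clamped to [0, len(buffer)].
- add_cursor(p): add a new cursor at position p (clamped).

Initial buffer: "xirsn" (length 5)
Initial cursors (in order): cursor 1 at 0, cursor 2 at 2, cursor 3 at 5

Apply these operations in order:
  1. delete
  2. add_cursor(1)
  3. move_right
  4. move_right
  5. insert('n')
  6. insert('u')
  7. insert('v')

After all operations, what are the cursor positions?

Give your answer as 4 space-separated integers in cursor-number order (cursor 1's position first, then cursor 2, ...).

After op 1 (delete): buffer="xrs" (len 3), cursors c1@0 c2@1 c3@3, authorship ...
After op 2 (add_cursor(1)): buffer="xrs" (len 3), cursors c1@0 c2@1 c4@1 c3@3, authorship ...
After op 3 (move_right): buffer="xrs" (len 3), cursors c1@1 c2@2 c4@2 c3@3, authorship ...
After op 4 (move_right): buffer="xrs" (len 3), cursors c1@2 c2@3 c3@3 c4@3, authorship ...
After op 5 (insert('n')): buffer="xrnsnnn" (len 7), cursors c1@3 c2@7 c3@7 c4@7, authorship ..1.234
After op 6 (insert('u')): buffer="xrnusnnnuuu" (len 11), cursors c1@4 c2@11 c3@11 c4@11, authorship ..11.234234
After op 7 (insert('v')): buffer="xrnuvsnnnuuuvvv" (len 15), cursors c1@5 c2@15 c3@15 c4@15, authorship ..111.234234234

Answer: 5 15 15 15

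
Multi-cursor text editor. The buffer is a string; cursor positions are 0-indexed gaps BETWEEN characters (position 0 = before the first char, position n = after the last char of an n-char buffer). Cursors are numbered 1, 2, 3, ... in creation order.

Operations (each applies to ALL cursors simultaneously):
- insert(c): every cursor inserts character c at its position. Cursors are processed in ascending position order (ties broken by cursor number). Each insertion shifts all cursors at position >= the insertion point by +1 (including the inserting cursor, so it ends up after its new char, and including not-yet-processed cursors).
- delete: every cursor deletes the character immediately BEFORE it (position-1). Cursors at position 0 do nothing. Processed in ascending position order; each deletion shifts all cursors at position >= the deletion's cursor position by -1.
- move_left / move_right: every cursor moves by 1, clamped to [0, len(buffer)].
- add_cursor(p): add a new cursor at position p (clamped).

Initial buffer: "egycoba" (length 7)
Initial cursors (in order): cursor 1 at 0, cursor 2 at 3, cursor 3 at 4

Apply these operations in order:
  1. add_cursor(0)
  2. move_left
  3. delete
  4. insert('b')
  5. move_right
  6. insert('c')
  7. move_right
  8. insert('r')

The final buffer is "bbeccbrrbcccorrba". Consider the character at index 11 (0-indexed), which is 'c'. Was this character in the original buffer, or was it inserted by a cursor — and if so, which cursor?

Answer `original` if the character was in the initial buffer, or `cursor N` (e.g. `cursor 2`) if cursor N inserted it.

After op 1 (add_cursor(0)): buffer="egycoba" (len 7), cursors c1@0 c4@0 c2@3 c3@4, authorship .......
After op 2 (move_left): buffer="egycoba" (len 7), cursors c1@0 c4@0 c2@2 c3@3, authorship .......
After op 3 (delete): buffer="ecoba" (len 5), cursors c1@0 c4@0 c2@1 c3@1, authorship .....
After op 4 (insert('b')): buffer="bbebbcoba" (len 9), cursors c1@2 c4@2 c2@5 c3@5, authorship 14.23....
After op 5 (move_right): buffer="bbebbcoba" (len 9), cursors c1@3 c4@3 c2@6 c3@6, authorship 14.23....
After op 6 (insert('c')): buffer="bbeccbbcccoba" (len 13), cursors c1@5 c4@5 c2@10 c3@10, authorship 14.1423.23...
After op 7 (move_right): buffer="bbeccbbcccoba" (len 13), cursors c1@6 c4@6 c2@11 c3@11, authorship 14.1423.23...
After op 8 (insert('r')): buffer="bbeccbrrbcccorrba" (len 17), cursors c1@8 c4@8 c2@15 c3@15, authorship 14.142143.23.23..
Authorship (.=original, N=cursor N): 1 4 . 1 4 2 1 4 3 . 2 3 . 2 3 . .
Index 11: author = 3

Answer: cursor 3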